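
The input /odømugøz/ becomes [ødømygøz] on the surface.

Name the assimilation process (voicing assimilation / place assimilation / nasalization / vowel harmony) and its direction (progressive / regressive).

vowel harmony, regressive

/o/→[ø] /u/→[y].
Vowels agree with the last vowel, so the harmony is regressive.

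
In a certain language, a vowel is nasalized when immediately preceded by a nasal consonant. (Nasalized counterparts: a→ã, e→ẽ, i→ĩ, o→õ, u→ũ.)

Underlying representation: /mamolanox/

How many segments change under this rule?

3

/a/ after nasal /m/ → [ã]
/o/ after nasal /m/ → [õ]
/o/ after nasal /n/ → [õ]
3 segments change.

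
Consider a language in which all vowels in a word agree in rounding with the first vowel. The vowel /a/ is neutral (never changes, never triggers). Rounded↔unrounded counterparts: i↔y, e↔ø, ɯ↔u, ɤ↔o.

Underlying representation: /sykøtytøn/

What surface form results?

[sykøtytøn]

no segment meets the rule's conditions; no change.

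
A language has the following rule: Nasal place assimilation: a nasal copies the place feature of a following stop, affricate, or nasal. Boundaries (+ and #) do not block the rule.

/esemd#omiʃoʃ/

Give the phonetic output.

[esend#omiʃoʃ]

/m/ before /d/ (alveolar) → [n]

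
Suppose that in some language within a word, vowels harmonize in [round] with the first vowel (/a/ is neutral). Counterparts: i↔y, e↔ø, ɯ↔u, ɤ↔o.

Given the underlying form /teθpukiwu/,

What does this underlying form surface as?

/u/ harmonizes with /e/ ([-round]) → [ɯ]
/u/ harmonizes with /e/ ([-round]) → [ɯ]

[teθpɯkiwɯ]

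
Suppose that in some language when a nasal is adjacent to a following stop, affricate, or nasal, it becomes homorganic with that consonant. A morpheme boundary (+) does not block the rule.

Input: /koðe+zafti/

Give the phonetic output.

no segment meets the rule's conditions; no change.

[koðe+zafti]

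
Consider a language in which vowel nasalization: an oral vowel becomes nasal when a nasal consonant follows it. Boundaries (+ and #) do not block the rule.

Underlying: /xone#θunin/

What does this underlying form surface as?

/o/ before nasal /n/ → [õ]
/u/ before nasal /n/ → [ũ]
/i/ before nasal /n/ → [ĩ]

[xõne#θũnĩn]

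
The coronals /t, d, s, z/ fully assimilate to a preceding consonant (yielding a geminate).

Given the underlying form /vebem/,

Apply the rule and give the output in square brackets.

no segment meets the rule's conditions; no change.

[vebem]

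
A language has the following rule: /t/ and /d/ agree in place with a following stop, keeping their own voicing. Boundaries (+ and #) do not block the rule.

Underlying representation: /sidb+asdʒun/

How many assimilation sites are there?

1

/d/ before /b/ (labial) → [b]
1 segment changes.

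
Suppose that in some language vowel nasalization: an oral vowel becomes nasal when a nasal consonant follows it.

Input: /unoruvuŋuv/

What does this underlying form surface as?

[ũnoruvũŋuv]

/u/ before nasal /n/ → [ũ]
/u/ before nasal /ŋ/ → [ũ]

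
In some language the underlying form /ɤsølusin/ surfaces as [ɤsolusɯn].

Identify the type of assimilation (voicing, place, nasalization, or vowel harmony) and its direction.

/ø/→[o] /i/→[ɯ].
Vowels agree with the first vowel, so the harmony is progressive.

vowel harmony, progressive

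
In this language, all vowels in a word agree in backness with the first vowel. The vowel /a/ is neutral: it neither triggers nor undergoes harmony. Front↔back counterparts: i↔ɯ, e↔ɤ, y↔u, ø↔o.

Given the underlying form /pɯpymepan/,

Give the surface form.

/y/ harmonizes with /ɯ/ ([+back]) → [u]
/e/ harmonizes with /ɯ/ ([+back]) → [ɤ]

[pɯpumɤpan]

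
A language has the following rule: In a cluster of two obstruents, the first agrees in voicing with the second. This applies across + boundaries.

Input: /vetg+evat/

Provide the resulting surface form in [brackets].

/t/ before /g/ (voiced) → [d]

[vedg+evat]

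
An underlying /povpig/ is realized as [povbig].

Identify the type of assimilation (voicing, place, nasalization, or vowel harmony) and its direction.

/p/→[b].
Each target copies a feature from the preceding segment, so the direction is progressive.

voicing assimilation, progressive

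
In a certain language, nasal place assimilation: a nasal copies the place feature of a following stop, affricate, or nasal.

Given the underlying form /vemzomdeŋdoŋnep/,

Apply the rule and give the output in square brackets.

[vemzondendonnep]

/m/ before /d/ (alveolar) → [n]
/ŋ/ before /d/ (alveolar) → [n]
/ŋ/ before /n/ (alveolar) → [n]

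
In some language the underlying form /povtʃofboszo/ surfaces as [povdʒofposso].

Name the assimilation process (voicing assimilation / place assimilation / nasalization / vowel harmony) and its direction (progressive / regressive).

voicing assimilation, progressive

/tʃ/→[dʒ] /b/→[p] /z/→[s].
Each target copies a feature from the preceding segment, so the direction is progressive.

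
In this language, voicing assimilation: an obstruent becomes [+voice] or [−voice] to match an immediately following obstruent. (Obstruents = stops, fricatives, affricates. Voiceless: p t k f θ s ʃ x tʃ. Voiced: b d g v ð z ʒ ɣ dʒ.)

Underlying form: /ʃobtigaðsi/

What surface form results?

/b/ before /t/ (voiceless) → [p]
/ð/ before /s/ (voiceless) → [θ]

[ʃoptigaθsi]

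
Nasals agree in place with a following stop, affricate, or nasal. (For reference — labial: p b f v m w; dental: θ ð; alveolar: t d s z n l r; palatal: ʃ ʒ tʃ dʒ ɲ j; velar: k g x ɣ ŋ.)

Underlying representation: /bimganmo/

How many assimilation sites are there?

/m/ before /g/ (velar) → [ŋ]
/n/ before /m/ (labial) → [m]
2 segments change.

2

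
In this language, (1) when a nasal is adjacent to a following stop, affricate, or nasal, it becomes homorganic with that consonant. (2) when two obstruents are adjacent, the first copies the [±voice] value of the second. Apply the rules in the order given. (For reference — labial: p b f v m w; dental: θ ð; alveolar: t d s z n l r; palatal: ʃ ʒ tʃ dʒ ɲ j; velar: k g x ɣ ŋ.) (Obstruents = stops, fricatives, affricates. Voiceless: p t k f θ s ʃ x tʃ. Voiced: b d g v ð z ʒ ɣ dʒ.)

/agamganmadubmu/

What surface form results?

Rule 1: /m/ before /g/ (velar) → [ŋ]
Rule 1: /n/ before /m/ (labial) → [m]
After rule 1: agaŋgammadubmu
Rule 2: no segment meets the rule's conditions; no change.

[agaŋgammadubmu]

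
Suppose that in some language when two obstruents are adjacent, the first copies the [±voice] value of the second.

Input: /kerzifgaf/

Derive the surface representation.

[kerzivgaf]

/f/ before /g/ (voiced) → [v]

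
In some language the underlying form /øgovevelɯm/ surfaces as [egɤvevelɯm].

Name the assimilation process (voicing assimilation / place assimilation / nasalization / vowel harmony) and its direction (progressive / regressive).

vowel harmony, regressive

/ø/→[e] /o/→[ɤ].
Vowels agree with the last vowel, so the harmony is regressive.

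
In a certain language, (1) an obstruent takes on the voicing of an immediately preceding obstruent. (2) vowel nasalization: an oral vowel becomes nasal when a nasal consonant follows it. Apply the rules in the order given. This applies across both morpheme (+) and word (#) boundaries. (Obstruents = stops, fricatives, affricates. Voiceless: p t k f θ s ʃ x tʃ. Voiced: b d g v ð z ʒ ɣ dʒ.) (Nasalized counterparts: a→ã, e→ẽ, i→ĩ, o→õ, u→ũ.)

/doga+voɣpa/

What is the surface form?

[doga+voɣba]

Rule 1: /p/ after /ɣ/ (voiced) → [b]
After rule 1: doga+voɣba
Rule 2: no segment meets the rule's conditions; no change.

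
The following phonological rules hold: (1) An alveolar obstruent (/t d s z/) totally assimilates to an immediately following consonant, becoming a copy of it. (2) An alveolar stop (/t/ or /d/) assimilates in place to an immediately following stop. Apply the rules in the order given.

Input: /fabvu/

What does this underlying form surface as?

[fabvu]

Rule 1: no segment meets the rule's conditions; no change.
After rule 1: fabvu
Rule 2: no segment meets the rule's conditions; no change.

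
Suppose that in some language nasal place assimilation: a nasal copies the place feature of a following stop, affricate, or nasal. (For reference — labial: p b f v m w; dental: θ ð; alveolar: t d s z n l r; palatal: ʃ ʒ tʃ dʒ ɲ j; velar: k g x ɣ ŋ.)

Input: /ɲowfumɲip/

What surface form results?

[ɲowfuɲɲip]

/m/ before /ɲ/ (palatal) → [ɲ]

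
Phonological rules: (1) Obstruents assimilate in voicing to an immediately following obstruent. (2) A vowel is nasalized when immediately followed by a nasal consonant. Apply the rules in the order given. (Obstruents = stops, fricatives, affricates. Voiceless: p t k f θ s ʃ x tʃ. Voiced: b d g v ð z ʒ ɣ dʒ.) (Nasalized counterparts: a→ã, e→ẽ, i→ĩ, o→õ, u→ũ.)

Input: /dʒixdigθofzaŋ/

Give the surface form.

[dʒiɣdikθovzãŋ]

Rule 1: /x/ before /d/ (voiced) → [ɣ]
Rule 1: /g/ before /θ/ (voiceless) → [k]
Rule 1: /f/ before /z/ (voiced) → [v]
After rule 1: dʒiɣdikθovzaŋ
Rule 2: /a/ before nasal /ŋ/ → [ã]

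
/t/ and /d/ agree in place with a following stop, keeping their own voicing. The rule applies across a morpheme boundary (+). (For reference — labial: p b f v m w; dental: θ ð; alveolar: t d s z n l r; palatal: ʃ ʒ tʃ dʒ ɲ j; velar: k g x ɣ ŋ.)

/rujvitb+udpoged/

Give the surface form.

[rujvipb+ubpoged]

/t/ before /b/ (labial) → [p]
/d/ before /p/ (labial) → [b]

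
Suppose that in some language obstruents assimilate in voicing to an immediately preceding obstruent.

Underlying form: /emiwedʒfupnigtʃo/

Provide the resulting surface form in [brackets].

/f/ after /dʒ/ (voiced) → [v]
/tʃ/ after /g/ (voiced) → [dʒ]

[emiwedʒvupnigdʒo]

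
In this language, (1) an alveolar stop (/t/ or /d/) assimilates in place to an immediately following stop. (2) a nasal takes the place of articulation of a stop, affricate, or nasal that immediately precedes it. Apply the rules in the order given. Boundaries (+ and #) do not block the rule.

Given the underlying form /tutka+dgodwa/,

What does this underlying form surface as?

[tukka+ggodwa]

Rule 1: /t/ before /k/ (velar) → [k]
Rule 1: /d/ before /g/ (velar) → [g]
After rule 1: tukka+ggodwa
Rule 2: no segment meets the rule's conditions; no change.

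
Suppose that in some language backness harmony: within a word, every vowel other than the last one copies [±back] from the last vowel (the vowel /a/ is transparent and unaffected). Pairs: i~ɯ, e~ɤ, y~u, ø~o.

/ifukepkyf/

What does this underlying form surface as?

/u/ harmonizes with /y/ ([-back]) → [y]

[ifykepkyf]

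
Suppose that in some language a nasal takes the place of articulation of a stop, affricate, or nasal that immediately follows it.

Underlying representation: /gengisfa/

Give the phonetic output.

/n/ before /g/ (velar) → [ŋ]

[geŋgisfa]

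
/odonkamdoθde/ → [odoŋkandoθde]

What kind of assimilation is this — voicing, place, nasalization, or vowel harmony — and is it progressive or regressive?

place assimilation, regressive

/n/→[ŋ] /m/→[n].
Each target copies a feature from the following segment, so the direction is regressive.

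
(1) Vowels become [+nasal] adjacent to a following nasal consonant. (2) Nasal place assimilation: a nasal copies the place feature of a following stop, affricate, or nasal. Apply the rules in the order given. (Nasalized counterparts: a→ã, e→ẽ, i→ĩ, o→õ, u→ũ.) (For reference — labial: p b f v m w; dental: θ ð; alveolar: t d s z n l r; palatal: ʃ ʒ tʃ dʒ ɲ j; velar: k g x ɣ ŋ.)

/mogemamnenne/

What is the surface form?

Rule 1: /e/ before nasal /m/ → [ẽ]
Rule 1: /a/ before nasal /m/ → [ã]
Rule 1: /e/ before nasal /n/ → [ẽ]
After rule 1: mogẽmãmnẽnne
Rule 2: /m/ before /n/ (alveolar) → [n]

[mogẽmãnnẽnne]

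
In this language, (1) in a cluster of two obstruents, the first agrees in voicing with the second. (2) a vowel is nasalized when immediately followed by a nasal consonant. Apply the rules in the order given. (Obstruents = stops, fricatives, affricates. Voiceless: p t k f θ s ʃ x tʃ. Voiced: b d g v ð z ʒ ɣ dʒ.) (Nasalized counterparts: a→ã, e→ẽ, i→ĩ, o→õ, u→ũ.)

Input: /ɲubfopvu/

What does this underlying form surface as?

Rule 1: /b/ before /f/ (voiceless) → [p]
Rule 1: /p/ before /v/ (voiced) → [b]
After rule 1: ɲupfobvu
Rule 2: no segment meets the rule's conditions; no change.

[ɲupfobvu]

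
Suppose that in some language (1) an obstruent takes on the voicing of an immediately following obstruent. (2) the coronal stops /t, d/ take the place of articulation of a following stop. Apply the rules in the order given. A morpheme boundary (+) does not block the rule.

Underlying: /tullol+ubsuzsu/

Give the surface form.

Rule 1: /b/ before /s/ (voiceless) → [p]
Rule 1: /z/ before /s/ (voiceless) → [s]
After rule 1: tullol+upsussu
Rule 2: no segment meets the rule's conditions; no change.

[tullol+upsussu]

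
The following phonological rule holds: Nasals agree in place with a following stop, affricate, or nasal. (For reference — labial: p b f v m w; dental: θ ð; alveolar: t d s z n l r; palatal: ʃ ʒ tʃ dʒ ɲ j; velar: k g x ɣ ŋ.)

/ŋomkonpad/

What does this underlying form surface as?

/m/ before /k/ (velar) → [ŋ]
/n/ before /p/ (labial) → [m]

[ŋoŋkompad]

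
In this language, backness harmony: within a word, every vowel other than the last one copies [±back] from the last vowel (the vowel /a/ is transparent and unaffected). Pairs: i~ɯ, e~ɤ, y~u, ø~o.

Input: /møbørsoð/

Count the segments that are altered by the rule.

/ø/ harmonizes with /o/ ([+back]) → [o]
/ø/ harmonizes with /o/ ([+back]) → [o]
2 segments change.

2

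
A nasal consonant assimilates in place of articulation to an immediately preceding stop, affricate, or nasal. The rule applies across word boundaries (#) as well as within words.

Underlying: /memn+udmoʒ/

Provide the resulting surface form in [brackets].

/n/ after /m/ (labial) → [m]
/m/ after /d/ (alveolar) → [n]

[memm+udnoʒ]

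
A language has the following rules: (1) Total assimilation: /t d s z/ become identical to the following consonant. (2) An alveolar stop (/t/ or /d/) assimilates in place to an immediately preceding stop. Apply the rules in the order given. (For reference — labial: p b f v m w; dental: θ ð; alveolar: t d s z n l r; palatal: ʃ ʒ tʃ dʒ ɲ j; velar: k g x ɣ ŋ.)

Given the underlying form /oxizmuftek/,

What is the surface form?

[oximmuftek]

Rule 1: /z/ before /m/ → [m] (total assimilation)
After rule 1: oximmuftek
Rule 2: no segment meets the rule's conditions; no change.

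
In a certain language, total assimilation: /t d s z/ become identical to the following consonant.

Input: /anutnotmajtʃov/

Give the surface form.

[anunnommajtʃov]

/t/ before /n/ → [n] (total assimilation)
/t/ before /m/ → [m] (total assimilation)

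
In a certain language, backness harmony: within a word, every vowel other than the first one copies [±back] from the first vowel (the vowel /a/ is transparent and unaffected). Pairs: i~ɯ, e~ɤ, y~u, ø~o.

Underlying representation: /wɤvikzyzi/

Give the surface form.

/i/ harmonizes with /ɤ/ ([+back]) → [ɯ]
/y/ harmonizes with /ɤ/ ([+back]) → [u]
/i/ harmonizes with /ɤ/ ([+back]) → [ɯ]

[wɤvɯkzuzɯ]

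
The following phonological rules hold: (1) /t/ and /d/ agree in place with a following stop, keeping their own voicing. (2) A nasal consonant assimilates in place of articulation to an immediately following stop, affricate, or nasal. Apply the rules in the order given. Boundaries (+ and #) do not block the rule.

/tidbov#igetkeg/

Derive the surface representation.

[tibbov#igekkeg]

Rule 1: /d/ before /b/ (labial) → [b]
Rule 1: /t/ before /k/ (velar) → [k]
After rule 1: tibbov#igekkeg
Rule 2: no segment meets the rule's conditions; no change.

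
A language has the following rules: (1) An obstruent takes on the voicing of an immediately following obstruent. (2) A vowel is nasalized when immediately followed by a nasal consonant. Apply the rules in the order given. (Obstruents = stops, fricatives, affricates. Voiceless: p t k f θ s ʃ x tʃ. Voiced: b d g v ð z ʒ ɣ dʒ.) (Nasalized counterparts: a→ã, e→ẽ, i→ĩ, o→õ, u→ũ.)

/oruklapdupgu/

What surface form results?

[oruklabdubgu]

Rule 1: /p/ before /d/ (voiced) → [b]
Rule 1: /p/ before /g/ (voiced) → [b]
After rule 1: oruklabdubgu
Rule 2: no segment meets the rule's conditions; no change.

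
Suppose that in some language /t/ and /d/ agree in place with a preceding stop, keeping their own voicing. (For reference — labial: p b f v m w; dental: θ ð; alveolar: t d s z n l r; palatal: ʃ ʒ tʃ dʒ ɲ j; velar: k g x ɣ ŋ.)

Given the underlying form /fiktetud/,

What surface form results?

/t/ after /k/ (velar) → [k]

[fikketud]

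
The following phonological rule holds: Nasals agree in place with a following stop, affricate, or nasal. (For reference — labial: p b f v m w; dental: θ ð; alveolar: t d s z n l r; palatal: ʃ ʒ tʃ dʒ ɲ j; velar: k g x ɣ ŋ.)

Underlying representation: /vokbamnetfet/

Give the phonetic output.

/m/ before /n/ (alveolar) → [n]

[vokbannetfet]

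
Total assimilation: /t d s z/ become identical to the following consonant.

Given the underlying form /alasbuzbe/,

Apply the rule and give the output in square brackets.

[alabbubbe]

/s/ before /b/ → [b] (total assimilation)
/z/ before /b/ → [b] (total assimilation)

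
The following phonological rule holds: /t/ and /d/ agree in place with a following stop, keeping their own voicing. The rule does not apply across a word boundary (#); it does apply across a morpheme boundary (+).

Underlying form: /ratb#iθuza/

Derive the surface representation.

/t/ before /b/ (labial) → [p]

[rapb#iθuza]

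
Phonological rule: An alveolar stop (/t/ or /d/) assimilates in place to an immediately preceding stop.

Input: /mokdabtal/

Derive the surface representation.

[mokgabpal]

/d/ after /k/ (velar) → [g]
/t/ after /b/ (labial) → [p]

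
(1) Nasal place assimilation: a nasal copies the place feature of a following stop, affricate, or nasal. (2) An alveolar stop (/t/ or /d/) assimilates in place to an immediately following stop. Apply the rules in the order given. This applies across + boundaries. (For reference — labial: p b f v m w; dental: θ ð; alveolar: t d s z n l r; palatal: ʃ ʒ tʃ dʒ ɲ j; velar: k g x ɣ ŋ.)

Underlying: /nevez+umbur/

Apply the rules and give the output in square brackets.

Rule 1: no segment meets the rule's conditions; no change.
After rule 1: nevez+umbur
Rule 2: no segment meets the rule's conditions; no change.

[nevez+umbur]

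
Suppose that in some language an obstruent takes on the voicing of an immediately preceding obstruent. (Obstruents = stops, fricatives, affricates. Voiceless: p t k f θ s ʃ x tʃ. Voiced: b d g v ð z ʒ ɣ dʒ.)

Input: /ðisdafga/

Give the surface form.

[ðistafka]

/d/ after /s/ (voiceless) → [t]
/g/ after /f/ (voiceless) → [k]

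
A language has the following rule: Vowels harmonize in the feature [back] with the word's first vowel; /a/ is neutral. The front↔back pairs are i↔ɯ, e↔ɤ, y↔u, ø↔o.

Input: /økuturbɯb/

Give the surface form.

[økytyrbib]

/u/ harmonizes with /ø/ ([-back]) → [y]
/u/ harmonizes with /ø/ ([-back]) → [y]
/ɯ/ harmonizes with /ø/ ([-back]) → [i]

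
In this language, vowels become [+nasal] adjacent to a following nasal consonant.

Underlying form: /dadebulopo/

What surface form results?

no segment meets the rule's conditions; no change.

[dadebulopo]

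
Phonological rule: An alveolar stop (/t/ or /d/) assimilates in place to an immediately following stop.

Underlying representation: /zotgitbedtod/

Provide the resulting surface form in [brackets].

/t/ before /g/ (velar) → [k]
/t/ before /b/ (labial) → [p]

[zokgipbedtod]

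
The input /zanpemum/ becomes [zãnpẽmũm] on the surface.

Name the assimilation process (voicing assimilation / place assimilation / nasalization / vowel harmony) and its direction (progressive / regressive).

nasalization, regressive

/a/→[ã] /e/→[ẽ] /u/→[ũ].
Each target copies a feature from the following segment, so the direction is regressive.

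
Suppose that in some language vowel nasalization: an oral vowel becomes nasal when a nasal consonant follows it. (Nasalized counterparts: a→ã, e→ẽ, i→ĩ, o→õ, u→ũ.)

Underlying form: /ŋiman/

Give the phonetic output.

[ŋĩmãn]

/i/ before nasal /m/ → [ĩ]
/a/ before nasal /n/ → [ã]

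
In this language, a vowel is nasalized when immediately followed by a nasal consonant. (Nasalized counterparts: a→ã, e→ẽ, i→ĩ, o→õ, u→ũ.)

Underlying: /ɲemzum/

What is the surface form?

[ɲẽmzũm]

/e/ before nasal /m/ → [ẽ]
/u/ before nasal /m/ → [ũ]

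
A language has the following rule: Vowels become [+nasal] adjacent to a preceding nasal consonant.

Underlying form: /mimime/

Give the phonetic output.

/i/ after nasal /m/ → [ĩ]
/i/ after nasal /m/ → [ĩ]
/e/ after nasal /m/ → [ẽ]

[mĩmĩmẽ]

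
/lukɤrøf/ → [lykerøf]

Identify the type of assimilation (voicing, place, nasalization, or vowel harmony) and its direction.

/u/→[y] /ɤ/→[e].
Vowels agree with the last vowel, so the harmony is regressive.

vowel harmony, regressive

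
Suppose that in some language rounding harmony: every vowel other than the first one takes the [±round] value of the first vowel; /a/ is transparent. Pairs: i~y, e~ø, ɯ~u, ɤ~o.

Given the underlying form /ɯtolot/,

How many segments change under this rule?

2

/o/ harmonizes with /ɯ/ ([-round]) → [ɤ]
/o/ harmonizes with /ɯ/ ([-round]) → [ɤ]
2 segments change.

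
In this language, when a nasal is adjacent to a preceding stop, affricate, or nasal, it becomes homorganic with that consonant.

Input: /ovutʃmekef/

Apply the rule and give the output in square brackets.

/m/ after /tʃ/ (palatal) → [ɲ]

[ovutʃɲekef]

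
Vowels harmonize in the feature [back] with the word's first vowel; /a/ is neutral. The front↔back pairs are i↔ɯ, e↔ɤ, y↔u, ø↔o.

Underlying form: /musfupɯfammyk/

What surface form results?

[musfupɯfammuk]

/y/ harmonizes with /u/ ([+back]) → [u]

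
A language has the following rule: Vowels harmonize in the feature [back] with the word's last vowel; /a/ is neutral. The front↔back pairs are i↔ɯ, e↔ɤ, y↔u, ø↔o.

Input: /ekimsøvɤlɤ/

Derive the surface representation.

[ɤkɯmsovɤlɤ]

/e/ harmonizes with /ɤ/ ([+back]) → [ɤ]
/i/ harmonizes with /ɤ/ ([+back]) → [ɯ]
/ø/ harmonizes with /ɤ/ ([+back]) → [o]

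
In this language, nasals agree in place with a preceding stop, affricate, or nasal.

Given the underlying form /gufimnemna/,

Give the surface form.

/n/ after /m/ (labial) → [m]
/n/ after /m/ (labial) → [m]

[gufimmemma]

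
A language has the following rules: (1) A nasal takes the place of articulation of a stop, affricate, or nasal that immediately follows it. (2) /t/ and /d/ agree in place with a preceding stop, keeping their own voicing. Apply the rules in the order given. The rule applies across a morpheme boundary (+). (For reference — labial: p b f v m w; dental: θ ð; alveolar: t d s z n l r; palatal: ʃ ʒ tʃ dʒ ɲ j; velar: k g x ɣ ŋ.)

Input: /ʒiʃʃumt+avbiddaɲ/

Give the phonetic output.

Rule 1: /m/ before /t/ (alveolar) → [n]
After rule 1: ʒiʃʃunt+avbiddaɲ
Rule 2: no segment meets the rule's conditions; no change.

[ʒiʃʃunt+avbiddaɲ]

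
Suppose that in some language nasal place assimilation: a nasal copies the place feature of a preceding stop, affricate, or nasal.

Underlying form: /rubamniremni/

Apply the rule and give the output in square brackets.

[rubammiremmi]

/n/ after /m/ (labial) → [m]
/n/ after /m/ (labial) → [m]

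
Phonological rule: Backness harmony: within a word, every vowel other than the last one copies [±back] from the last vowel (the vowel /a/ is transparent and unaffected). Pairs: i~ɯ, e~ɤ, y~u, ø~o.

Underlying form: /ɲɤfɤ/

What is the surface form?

no segment meets the rule's conditions; no change.

[ɲɤfɤ]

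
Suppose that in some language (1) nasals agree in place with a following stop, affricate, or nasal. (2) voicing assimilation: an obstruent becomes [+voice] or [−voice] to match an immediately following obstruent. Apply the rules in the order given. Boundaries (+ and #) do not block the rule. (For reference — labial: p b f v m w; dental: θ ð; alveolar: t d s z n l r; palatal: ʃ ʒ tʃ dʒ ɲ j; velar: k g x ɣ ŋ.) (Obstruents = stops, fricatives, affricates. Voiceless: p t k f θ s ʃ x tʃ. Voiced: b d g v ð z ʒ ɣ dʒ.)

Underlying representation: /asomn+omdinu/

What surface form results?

Rule 1: /m/ before /n/ (alveolar) → [n]
Rule 1: /m/ before /d/ (alveolar) → [n]
After rule 1: asonn+ondinu
Rule 2: no segment meets the rule's conditions; no change.

[asonn+ondinu]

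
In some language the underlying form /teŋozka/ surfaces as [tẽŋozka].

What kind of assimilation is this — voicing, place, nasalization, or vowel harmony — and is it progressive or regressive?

nasalization, regressive

/e/→[ẽ].
Each target copies a feature from the following segment, so the direction is regressive.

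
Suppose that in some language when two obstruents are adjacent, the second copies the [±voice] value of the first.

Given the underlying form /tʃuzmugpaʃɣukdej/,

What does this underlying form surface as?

[tʃuzmugbaʃxuktej]

/p/ after /g/ (voiced) → [b]
/ɣ/ after /ʃ/ (voiceless) → [x]
/d/ after /k/ (voiceless) → [t]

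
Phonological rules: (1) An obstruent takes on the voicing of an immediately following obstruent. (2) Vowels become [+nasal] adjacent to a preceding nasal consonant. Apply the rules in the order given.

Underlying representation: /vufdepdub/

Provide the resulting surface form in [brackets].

[vuvdebdub]

Rule 1: /f/ before /d/ (voiced) → [v]
Rule 1: /p/ before /d/ (voiced) → [b]
After rule 1: vuvdebdub
Rule 2: no segment meets the rule's conditions; no change.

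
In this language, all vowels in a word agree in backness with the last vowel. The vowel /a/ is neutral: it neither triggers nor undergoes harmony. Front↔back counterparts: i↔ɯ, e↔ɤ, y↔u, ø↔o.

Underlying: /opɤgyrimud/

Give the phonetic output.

/y/ harmonizes with /u/ ([+back]) → [u]
/i/ harmonizes with /u/ ([+back]) → [ɯ]

[opɤgurɯmud]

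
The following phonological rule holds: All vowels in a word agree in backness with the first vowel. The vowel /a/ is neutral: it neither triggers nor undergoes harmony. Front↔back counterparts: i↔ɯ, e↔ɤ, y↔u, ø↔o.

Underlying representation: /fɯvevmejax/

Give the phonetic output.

[fɯvɤvmɤjax]

/e/ harmonizes with /ɯ/ ([+back]) → [ɤ]
/e/ harmonizes with /ɯ/ ([+back]) → [ɤ]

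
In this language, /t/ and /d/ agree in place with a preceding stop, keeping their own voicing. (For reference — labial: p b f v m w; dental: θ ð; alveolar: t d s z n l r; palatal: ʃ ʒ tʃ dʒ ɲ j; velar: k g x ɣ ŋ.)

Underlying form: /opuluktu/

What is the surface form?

[opulukku]

/t/ after /k/ (velar) → [k]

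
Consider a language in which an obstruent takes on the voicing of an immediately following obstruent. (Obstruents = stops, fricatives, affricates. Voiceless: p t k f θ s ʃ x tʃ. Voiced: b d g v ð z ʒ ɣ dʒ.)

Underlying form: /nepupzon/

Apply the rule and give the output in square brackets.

/p/ before /z/ (voiced) → [b]

[nepubzon]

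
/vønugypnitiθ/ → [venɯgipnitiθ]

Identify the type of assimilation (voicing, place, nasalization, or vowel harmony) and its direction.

/ø/→[e] /u/→[ɯ] /y/→[i].
Vowels agree with the last vowel, so the harmony is regressive.

vowel harmony, regressive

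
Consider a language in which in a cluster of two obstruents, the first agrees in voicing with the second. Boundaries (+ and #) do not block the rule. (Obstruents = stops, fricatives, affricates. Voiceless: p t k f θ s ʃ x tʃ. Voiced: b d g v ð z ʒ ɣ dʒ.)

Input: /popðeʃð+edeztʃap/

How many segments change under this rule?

3

/p/ before /ð/ (voiced) → [b]
/ʃ/ before /ð/ (voiced) → [ʒ]
/z/ before /tʃ/ (voiceless) → [s]
3 segments change.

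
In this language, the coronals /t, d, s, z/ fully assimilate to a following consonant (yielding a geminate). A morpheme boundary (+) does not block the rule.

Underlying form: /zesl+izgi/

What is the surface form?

[zell+iggi]

/s/ before /l/ → [l] (total assimilation)
/z/ before /g/ → [g] (total assimilation)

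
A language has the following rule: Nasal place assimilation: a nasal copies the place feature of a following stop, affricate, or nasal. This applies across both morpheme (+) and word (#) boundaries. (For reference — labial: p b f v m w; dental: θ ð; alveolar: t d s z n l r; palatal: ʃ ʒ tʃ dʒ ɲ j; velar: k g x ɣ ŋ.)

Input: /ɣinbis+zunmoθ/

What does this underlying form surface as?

/n/ before /b/ (labial) → [m]
/n/ before /m/ (labial) → [m]

[ɣimbis+zummoθ]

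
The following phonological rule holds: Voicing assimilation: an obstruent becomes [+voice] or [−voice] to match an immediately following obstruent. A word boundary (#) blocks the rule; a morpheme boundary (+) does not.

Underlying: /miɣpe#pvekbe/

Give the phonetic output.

[mixpe#bvegbe]

/ɣ/ before /p/ (voiceless) → [x]
/p/ before /v/ (voiced) → [b]
/k/ before /b/ (voiced) → [g]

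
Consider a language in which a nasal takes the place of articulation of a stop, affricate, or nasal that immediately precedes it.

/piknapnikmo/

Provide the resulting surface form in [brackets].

[pikŋapmikŋo]

/n/ after /k/ (velar) → [ŋ]
/n/ after /p/ (labial) → [m]
/m/ after /k/ (velar) → [ŋ]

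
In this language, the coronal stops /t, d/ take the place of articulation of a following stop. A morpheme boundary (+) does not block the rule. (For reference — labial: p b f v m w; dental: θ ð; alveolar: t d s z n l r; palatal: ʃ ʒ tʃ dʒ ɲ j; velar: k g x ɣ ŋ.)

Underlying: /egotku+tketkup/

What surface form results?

/t/ before /k/ (velar) → [k]
/t/ before /k/ (velar) → [k]
/t/ before /k/ (velar) → [k]

[egokku+kkekkup]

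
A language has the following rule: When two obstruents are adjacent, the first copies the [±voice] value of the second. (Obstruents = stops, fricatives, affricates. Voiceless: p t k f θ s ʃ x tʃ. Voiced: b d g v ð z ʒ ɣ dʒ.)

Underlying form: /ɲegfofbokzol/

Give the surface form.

[ɲekfovbogzol]

/g/ before /f/ (voiceless) → [k]
/f/ before /b/ (voiced) → [v]
/k/ before /z/ (voiced) → [g]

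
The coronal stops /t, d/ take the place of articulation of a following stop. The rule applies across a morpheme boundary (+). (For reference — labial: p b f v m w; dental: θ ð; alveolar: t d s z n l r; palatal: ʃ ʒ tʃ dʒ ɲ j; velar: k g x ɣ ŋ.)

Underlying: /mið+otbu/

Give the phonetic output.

/t/ before /b/ (labial) → [p]

[mið+opbu]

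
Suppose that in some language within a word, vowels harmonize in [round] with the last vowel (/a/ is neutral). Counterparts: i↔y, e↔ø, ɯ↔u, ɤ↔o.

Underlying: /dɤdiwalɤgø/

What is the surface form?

/ɤ/ harmonizes with /ø/ ([+round]) → [o]
/i/ harmonizes with /ø/ ([+round]) → [y]
/ɤ/ harmonizes with /ø/ ([+round]) → [o]

[dodywalogø]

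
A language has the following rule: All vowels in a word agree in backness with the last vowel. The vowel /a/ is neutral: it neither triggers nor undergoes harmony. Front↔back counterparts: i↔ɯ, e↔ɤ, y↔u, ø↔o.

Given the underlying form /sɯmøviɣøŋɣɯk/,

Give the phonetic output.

[sɯmovɯɣoŋɣɯk]

/ø/ harmonizes with /ɯ/ ([+back]) → [o]
/i/ harmonizes with /ɯ/ ([+back]) → [ɯ]
/ø/ harmonizes with /ɯ/ ([+back]) → [o]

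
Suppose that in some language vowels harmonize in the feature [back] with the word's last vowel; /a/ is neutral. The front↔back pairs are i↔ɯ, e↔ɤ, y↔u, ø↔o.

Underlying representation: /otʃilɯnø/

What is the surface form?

[øtʃilinø]

/o/ harmonizes with /ø/ ([-back]) → [ø]
/ɯ/ harmonizes with /ø/ ([-back]) → [i]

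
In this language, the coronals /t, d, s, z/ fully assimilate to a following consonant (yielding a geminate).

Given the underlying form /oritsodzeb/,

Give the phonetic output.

[orissozzeb]

/t/ before /s/ → [s] (total assimilation)
/d/ before /z/ → [z] (total assimilation)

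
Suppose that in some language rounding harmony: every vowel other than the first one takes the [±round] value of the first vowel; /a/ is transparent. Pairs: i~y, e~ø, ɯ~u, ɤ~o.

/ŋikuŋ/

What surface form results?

[ŋikɯŋ]

/u/ harmonizes with /i/ ([-round]) → [ɯ]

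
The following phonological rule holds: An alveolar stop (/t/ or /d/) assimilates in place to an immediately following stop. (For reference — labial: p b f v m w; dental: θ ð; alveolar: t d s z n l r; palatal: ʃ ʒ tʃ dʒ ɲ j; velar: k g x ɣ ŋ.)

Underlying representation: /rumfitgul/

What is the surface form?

/t/ before /g/ (velar) → [k]

[rumfikgul]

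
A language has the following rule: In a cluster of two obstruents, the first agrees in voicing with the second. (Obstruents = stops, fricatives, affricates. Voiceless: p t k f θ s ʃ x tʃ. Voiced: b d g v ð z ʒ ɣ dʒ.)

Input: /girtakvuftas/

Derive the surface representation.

/k/ before /v/ (voiced) → [g]

[girtagvuftas]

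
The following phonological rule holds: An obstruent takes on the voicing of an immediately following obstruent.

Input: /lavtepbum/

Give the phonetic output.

[laftebbum]

/v/ before /t/ (voiceless) → [f]
/p/ before /b/ (voiced) → [b]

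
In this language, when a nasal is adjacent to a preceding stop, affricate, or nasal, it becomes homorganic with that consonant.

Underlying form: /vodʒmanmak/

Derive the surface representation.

/m/ after /dʒ/ (palatal) → [ɲ]
/m/ after /n/ (alveolar) → [n]

[vodʒɲannak]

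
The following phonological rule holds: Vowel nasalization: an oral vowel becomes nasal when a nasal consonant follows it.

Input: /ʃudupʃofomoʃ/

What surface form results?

[ʃudupʃofõmoʃ]

/o/ before nasal /m/ → [õ]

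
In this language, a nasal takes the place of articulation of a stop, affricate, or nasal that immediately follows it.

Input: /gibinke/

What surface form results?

/n/ before /k/ (velar) → [ŋ]

[gibiŋke]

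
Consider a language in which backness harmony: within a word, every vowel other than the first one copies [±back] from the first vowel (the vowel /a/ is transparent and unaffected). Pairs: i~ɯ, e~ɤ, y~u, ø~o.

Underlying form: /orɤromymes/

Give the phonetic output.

/y/ harmonizes with /o/ ([+back]) → [u]
/e/ harmonizes with /o/ ([+back]) → [ɤ]

[orɤromumɤs]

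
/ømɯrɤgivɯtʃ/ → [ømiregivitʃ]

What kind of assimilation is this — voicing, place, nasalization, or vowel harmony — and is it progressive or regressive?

vowel harmony, progressive

/ɯ/→[i] /ɤ/→[e] /ɯ/→[i].
Vowels agree with the first vowel, so the harmony is progressive.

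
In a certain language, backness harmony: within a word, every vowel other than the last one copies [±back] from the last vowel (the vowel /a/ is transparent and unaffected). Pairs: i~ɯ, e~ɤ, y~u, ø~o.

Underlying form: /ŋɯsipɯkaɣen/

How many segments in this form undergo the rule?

/ɯ/ harmonizes with /e/ ([-back]) → [i]
/ɯ/ harmonizes with /e/ ([-back]) → [i]
2 segments change.

2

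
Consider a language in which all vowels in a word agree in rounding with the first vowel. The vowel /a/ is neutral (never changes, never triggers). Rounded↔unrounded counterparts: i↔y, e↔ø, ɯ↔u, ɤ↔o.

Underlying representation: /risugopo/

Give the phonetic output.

/u/ harmonizes with /i/ ([-round]) → [ɯ]
/o/ harmonizes with /i/ ([-round]) → [ɤ]
/o/ harmonizes with /i/ ([-round]) → [ɤ]

[risɯgɤpɤ]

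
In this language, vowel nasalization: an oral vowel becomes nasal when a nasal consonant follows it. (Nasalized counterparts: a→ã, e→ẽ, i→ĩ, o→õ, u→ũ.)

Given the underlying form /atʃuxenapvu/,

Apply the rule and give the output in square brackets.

[atʃuxẽnapvu]

/e/ before nasal /n/ → [ẽ]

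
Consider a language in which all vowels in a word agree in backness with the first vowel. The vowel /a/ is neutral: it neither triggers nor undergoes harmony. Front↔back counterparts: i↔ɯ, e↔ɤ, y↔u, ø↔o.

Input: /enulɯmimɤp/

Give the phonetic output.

/u/ harmonizes with /e/ ([-back]) → [y]
/ɯ/ harmonizes with /e/ ([-back]) → [i]
/ɤ/ harmonizes with /e/ ([-back]) → [e]

[enylimimep]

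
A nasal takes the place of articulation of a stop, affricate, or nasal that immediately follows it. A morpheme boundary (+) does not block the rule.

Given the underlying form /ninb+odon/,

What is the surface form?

/n/ before /b/ (labial) → [m]

[nimb+odon]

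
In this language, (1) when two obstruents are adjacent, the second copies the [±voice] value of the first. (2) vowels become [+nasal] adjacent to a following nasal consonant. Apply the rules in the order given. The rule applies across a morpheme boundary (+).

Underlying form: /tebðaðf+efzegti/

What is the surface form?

Rule 1: /f/ after /ð/ (voiced) → [v]
Rule 1: /z/ after /f/ (voiceless) → [s]
Rule 1: /t/ after /g/ (voiced) → [d]
After rule 1: tebðaðv+efsegdi
Rule 2: no segment meets the rule's conditions; no change.

[tebðaðv+efsegdi]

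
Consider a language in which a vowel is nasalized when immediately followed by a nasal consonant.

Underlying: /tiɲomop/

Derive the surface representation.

/i/ before nasal /ɲ/ → [ĩ]
/o/ before nasal /m/ → [õ]

[tĩɲõmop]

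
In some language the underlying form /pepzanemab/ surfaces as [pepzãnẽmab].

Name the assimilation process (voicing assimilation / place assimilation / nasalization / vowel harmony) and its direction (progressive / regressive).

/a/→[ã] /e/→[ẽ].
Each target copies a feature from the following segment, so the direction is regressive.

nasalization, regressive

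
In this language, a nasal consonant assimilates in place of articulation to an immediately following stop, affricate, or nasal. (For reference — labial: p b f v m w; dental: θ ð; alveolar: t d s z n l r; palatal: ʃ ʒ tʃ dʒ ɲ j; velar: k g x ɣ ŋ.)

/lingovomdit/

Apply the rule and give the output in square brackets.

[liŋgovondit]

/n/ before /g/ (velar) → [ŋ]
/m/ before /d/ (alveolar) → [n]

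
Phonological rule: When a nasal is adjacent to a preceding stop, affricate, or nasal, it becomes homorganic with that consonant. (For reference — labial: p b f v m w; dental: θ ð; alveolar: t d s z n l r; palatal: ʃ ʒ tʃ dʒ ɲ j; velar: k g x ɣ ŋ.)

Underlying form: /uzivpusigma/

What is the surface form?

[uzivpusigŋa]

/m/ after /g/ (velar) → [ŋ]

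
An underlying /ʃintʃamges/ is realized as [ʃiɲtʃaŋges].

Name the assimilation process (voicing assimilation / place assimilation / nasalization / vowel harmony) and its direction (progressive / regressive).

/n/→[ɲ] /m/→[ŋ].
Each target copies a feature from the following segment, so the direction is regressive.

place assimilation, regressive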